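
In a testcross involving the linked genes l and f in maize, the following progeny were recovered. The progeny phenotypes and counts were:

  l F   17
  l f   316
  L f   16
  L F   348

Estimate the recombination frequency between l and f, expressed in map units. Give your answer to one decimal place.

4.7 map units

The two most frequent classes, L F (348) and l f (316), are the parental types, so the F1 was L F / l f.
The recombinant classes are L f and l F: 16 + 17 = 33.
Recombination frequency = 33/697 = 0.0473 ≈ 4.7%, i.e. 4.7 map units.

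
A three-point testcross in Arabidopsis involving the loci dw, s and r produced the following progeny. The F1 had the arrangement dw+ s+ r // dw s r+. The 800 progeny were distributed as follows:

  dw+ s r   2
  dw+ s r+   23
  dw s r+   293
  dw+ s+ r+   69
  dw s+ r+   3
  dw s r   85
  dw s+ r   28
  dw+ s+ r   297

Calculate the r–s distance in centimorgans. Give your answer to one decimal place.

19.9 centimorgans

The two rarest classes, dw+ s r and dw s+ r+, are the double crossovers. Comparing them with the parentals, only the s allele has switched, so s is the middle locus and the order is r – s – dw.
Crossovers in the r–s interval produce the single-crossover classes dw+ s+ r+ and dw s r (69 + 85 = 154) plus the double crossovers (5).
RF(r–s) = (154 + 5) / 800 = 159/800 = 0.1988 → 19.9 centimorgans.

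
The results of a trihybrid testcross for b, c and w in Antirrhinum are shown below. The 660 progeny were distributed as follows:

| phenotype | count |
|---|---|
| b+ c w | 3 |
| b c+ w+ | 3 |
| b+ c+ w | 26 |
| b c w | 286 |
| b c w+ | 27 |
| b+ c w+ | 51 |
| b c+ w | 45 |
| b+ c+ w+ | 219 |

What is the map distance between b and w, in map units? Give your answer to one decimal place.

The two most frequent reciprocal classes, b c w and b+ c+ w+, are the parental types, so the F1 was b c w / b+ c+ w+.
The two rarest classes, b+ c w and b c+ w+, are the double crossovers. Comparing them with the parentals, only the b allele has switched, so b is the middle locus and the order is c – b – w.
Crossovers in the b–w interval produce the single-crossover classes b c w+ and b+ c+ w (27 + 26 = 53) plus the double crossovers (6).
RF(b–w) = (53 + 6) / 660 = 59/660 = 0.0894 → 8.9 map units.

8.9 map units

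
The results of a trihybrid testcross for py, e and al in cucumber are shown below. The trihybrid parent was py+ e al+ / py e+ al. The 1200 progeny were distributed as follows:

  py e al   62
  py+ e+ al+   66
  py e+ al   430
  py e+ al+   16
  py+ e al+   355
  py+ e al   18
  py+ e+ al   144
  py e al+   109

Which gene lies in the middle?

The two rarest classes, py+ e al and py e+ al+, are the double crossovers. Comparing them with the parentals, only the al allele has switched, so al is the middle locus and the order is py – al – e.

al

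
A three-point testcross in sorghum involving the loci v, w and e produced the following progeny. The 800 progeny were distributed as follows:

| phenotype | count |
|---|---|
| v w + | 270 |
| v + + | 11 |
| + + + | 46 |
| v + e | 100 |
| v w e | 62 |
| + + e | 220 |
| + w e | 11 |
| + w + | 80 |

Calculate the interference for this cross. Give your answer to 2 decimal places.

The two most frequent reciprocal classes, v w + and + + e, are the parental types, so the F1 was v w + / + + e.
The two rarest classes, v + + and + w e, are the double crossovers. Comparing them with the parentals, only the w allele has switched, so w is the middle locus and the order is v – w – e.
v–w: (180 + 22)/800 = 0.2525; w–e: (108 + 22)/800 = 0.1625.
Expected DCO frequency = 0.2525 × 0.1625 ≈ 0.04103; observed = 22/800 ≈ 0.02750.
Coefficient of coincidence = 0.02750/0.04103 ≈ 0.67; interference = 1 − 0.67 = 0.33.

0.33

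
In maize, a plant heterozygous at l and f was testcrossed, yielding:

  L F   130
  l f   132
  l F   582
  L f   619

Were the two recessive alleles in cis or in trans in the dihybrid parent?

trans

The two most frequent classes are L f (619) and l F (582); these are the parental (non-recombinant) types.
So the F1 carried L f on one chromosome and l F on the other — the recessive alleles are on opposite chromosomes (trans / repulsion).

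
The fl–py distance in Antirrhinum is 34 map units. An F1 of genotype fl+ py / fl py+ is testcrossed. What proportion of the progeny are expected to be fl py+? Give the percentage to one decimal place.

33.0%

A map distance of 34 map units corresponds to a recombination frequency of 0.340.
The F1 is fl+ py / fl py+, so fl py+ is a parental gamete class with expected frequency (1 − r)/2 = 0.660/2 = 0.3300.
That is 0.3300 = 33.0% of the progeny.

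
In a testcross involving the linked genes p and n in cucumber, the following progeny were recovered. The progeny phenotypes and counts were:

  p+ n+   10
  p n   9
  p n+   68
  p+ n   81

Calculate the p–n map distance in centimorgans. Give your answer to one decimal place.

The two most frequent classes, p+ n (81) and p n+ (68), are the parental types, so the F1 was p+ n / p n+.
The recombinant classes are p+ n+ and p n: 10 + 9 = 19.
Recombination frequency = 19/168 = 0.1131 ≈ 11.3%, i.e. 11.3 centimorgans.

11.3 centimorgans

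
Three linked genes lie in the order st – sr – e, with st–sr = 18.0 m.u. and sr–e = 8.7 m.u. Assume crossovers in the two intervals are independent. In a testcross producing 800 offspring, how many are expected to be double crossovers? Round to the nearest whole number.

13

Map distances give recombination frequencies of 0.180 and 0.087 for the two intervals.
With no interference, expected double-crossover frequency = 0.180 × 0.087 = 0.01566.
Expected number = 0.01566 × 800 = 12.53 ≈ 13.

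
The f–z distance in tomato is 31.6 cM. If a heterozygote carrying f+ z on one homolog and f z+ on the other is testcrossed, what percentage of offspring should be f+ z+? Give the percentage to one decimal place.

15.8%

A map distance of 31.6 cM corresponds to a recombination frequency of 0.316.
The F1 is f+ z / f z+, so f+ z+ is a recombinant gamete class with expected frequency r/2 = 0.316/2 = 0.1580.
That is 0.1580 = 15.8% of the progeny.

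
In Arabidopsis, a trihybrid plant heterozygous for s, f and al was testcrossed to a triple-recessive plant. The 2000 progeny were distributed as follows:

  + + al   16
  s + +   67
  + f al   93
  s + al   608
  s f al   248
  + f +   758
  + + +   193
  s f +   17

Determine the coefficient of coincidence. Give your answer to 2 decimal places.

The two most frequent reciprocal classes, + f + and s + al, are the parental types, so the F1 was + f + / s + al.
The two rarest classes, s f + and + + al, are the double crossovers. Comparing them with the parentals, only the s allele has switched, so s is the middle locus and the order is al – s – f.
al–s: (160 + 33)/2000 = 0.0965; s–f: (441 + 33)/2000 = 0.2370.
Expected DCO frequency = 0.0965 × 0.2370 ≈ 0.02287; observed = 33/2000 ≈ 0.01650.
Coefficient of coincidence = 0.01650/0.02287 ≈ 0.72.

0.72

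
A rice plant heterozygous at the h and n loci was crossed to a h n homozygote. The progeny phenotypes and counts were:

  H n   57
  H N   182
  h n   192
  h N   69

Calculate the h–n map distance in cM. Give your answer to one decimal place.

The two most frequent classes, H N (182) and h n (192), are the parental types, so the F1 was H N / h n.
The recombinant classes are H n and h N: 57 + 69 = 126.
Recombination frequency = 126/500 = 0.2520 ≈ 25.2%, i.e. 25.2 cM.

25.2 cM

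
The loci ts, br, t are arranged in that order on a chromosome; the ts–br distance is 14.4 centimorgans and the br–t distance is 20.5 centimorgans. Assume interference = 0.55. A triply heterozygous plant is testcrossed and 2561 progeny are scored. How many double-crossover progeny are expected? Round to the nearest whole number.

Map distances give recombination frequencies of 0.144 and 0.205 for the two intervals.
With interference 0.55 (so coincidence = 0.45), expected double-crossover frequency = 0.144 × 0.205 × 0.45 = 0.01328.
Expected number = 0.01328 × 2561 = 34.02 ≈ 34.

34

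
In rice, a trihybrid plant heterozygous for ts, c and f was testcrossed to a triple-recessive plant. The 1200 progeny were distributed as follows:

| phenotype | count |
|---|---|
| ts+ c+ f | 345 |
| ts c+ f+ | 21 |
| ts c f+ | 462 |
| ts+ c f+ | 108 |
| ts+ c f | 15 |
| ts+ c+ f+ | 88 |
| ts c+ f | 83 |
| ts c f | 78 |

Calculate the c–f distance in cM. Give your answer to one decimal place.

The two most frequent reciprocal classes, ts c f+ and ts+ c+ f, are the parental types, so the F1 was ts c f+ / ts+ c+ f.
The two rarest classes, ts c+ f+ and ts+ c f, are the double crossovers. Comparing them with the parentals, only the c allele has switched, so c is the middle locus and the order is f – c – ts.
Crossovers in the f–c interval produce the single-crossover classes ts c f and ts+ c+ f+ (78 + 88 = 166) plus the double crossovers (36).
RF(f–c) = (166 + 36) / 1200 = 202/1200 = 0.1683 → 16.8 cM.

16.8 cM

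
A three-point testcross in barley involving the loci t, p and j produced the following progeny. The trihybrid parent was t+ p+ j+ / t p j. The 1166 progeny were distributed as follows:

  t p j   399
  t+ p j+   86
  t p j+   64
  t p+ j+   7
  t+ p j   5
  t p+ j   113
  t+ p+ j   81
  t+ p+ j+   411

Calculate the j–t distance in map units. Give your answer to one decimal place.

The two rarest classes, t p+ j+ and t+ p j, are the double crossovers. Comparing them with the parentals, only the t allele has switched, so t is the middle locus and the order is p – t – j.
Crossovers in the t–j interval produce the single-crossover classes t+ p+ j and t p j+ (81 + 64 = 145) plus the double crossovers (12).
RF(t–j) = (145 + 12) / 1166 = 157/1166 = 0.1346 → 13.5 map units.

13.5 map units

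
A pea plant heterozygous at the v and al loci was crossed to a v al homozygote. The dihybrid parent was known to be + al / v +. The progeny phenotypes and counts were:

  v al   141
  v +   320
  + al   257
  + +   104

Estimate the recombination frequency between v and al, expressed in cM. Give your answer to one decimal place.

29.8 cM

The recombinant classes are + + and v al: 104 + 141 = 245.
Recombination frequency = 245/822 = 0.2981 ≈ 29.8%, i.e. 29.8 cM.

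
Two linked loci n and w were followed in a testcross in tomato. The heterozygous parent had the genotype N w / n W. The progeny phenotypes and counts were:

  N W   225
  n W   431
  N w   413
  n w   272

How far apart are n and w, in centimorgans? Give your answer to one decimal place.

The recombinant classes are N W and n w: 225 + 272 = 497.
Recombination frequency = 497/1341 = 0.3706 ≈ 37.1%, i.e. 37.1 centimorgans.

37.1 centimorgans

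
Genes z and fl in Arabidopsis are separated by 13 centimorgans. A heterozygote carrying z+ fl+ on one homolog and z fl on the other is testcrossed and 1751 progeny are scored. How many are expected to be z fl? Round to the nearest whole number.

762

A map distance of 13 centimorgans corresponds to a recombination frequency of 0.130.
The F1 is z+ fl+ / z fl, so z fl is a parental gamete class with expected frequency (1 − r)/2 = 0.870/2 = 0.4350.
Expected number = 0.4350 × 1751 = 761.68 ≈ 762.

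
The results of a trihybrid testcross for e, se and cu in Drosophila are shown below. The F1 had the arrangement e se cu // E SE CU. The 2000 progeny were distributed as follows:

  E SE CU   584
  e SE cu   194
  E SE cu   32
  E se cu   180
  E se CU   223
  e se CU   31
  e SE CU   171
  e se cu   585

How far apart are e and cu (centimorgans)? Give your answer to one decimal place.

The two rarest classes, e se CU and E SE cu, are the double crossovers. Comparing them with the parentals, only the cu allele has switched, so cu is the middle locus and the order is e – cu – se.
Crossovers in the e–cu interval produce the single-crossover classes E se cu and e SE CU (180 + 171 = 351) plus the double crossovers (63).
RF(e–cu) = (351 + 63) / 2000 = 414/2000 = 0.2070 → 20.7 centimorgans.

20.7 centimorgans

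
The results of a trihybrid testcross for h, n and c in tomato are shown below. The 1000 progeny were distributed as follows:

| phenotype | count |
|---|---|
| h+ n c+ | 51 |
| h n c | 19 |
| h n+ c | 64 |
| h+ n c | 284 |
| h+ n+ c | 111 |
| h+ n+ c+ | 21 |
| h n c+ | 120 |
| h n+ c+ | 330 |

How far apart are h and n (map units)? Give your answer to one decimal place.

27.1 map units

The two most frequent reciprocal classes, h+ n c and h n+ c+, are the parental types, so the F1 was h+ n c / h n+ c+.
The two rarest classes, h n c and h+ n+ c+, are the double crossovers. Comparing them with the parentals, only the h allele has switched, so h is the middle locus and the order is n – h – c.
Crossovers in the n–h interval produce the single-crossover classes h+ n+ c and h n c+ (111 + 120 = 231) plus the double crossovers (40).
RF(n–h) = (231 + 40) / 1000 = 271/1000 = 0.2710 → 27.1 map units.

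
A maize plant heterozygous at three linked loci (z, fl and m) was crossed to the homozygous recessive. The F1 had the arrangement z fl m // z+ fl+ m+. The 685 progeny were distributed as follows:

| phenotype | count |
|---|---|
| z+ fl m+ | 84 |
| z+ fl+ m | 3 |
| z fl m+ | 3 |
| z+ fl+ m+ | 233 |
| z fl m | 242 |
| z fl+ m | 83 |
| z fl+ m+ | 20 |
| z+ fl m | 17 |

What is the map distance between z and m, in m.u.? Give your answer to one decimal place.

The two rarest classes, z fl m+ and z+ fl+ m, are the double crossovers. Comparing them with the parentals, only the m allele has switched, so m is the middle locus and the order is z – m – fl.
Crossovers in the z–m interval produce the single-crossover classes z+ fl m and z fl+ m+ (17 + 20 = 37) plus the double crossovers (6).
RF(z–m) = (37 + 6) / 685 = 43/685 = 0.0628 → 6.3 m.u.

6.3 m.u.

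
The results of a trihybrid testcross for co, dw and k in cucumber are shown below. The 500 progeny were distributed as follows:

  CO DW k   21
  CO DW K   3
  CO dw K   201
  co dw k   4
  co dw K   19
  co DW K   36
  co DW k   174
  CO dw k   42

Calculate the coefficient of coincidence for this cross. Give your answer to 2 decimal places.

The two most frequent reciprocal classes, co DW k and CO dw K, are the parental types, so the F1 was co DW k / CO dw K.
The two rarest classes, co dw k and CO DW K, are the double crossovers. Comparing them with the parentals, only the dw allele has switched, so dw is the middle locus and the order is co – dw – k.
co–dw: (40 + 7)/500 = 0.0940; dw–k: (78 + 7)/500 = 0.1700.
Expected DCO frequency = 0.0940 × 0.1700 ≈ 0.01598; observed = 7/500 ≈ 0.01400.
Coefficient of coincidence = 0.01400/0.01598 ≈ 0.88.

0.88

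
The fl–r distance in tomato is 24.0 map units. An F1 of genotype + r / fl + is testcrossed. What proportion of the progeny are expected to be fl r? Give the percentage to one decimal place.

12.0%

A map distance of 24.0 map units corresponds to a recombination frequency of 0.240.
The F1 is + r / fl +, so fl r is a recombinant gamete class with expected frequency r/2 = 0.240/2 = 0.1200.
That is 0.1200 = 12.0% of the progeny.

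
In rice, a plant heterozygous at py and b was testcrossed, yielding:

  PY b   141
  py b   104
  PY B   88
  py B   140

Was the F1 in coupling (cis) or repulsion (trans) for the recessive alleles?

trans

The two most frequent classes are PY b (141) and py B (140); these are the parental (non-recombinant) types.
So the F1 carried PY b on one chromosome and py B on the other — the recessive alleles are on opposite chromosomes (trans / repulsion).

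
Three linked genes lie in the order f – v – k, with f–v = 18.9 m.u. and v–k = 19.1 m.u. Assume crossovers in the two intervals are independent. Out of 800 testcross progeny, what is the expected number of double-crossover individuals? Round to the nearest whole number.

Map distances give recombination frequencies of 0.189 and 0.191 for the two intervals.
With no interference, expected double-crossover frequency = 0.189 × 0.191 = 0.03610.
Expected number = 0.03610 × 800 = 28.88 ≈ 29.

29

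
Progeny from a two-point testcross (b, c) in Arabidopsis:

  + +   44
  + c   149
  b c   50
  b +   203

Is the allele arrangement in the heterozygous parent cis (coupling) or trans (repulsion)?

The two most frequent classes are + c (149) and b + (203); these are the parental (non-recombinant) types.
So the F1 carried + c on one chromosome and b + on the other — the recessive alleles are on opposite chromosomes (trans / repulsion).

trans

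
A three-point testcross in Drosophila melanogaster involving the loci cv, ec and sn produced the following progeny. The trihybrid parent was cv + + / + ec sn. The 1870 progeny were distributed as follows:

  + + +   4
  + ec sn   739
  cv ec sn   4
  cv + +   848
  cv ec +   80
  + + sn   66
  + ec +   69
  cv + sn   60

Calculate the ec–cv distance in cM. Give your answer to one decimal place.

The two rarest classes, + + + and cv ec sn, are the double crossovers. Comparing them with the parentals, only the cv allele has switched, so cv is the middle locus and the order is sn – cv – ec.
Crossovers in the cv–ec interval produce the single-crossover classes cv ec + and + + sn (80 + 66 = 146) plus the double crossovers (8).
RF(cv–ec) = (146 + 8) / 1870 = 154/1870 = 0.0824 → 8.2 cM.

8.2 cM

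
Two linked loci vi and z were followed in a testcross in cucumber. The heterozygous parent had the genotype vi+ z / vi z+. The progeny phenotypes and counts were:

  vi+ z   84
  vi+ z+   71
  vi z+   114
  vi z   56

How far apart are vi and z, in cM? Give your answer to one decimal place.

The recombinant classes are vi+ z+ and vi z: 71 + 56 = 127.
Recombination frequency = 127/325 = 0.3908 ≈ 39.1%, i.e. 39.1 cM.

39.1 cM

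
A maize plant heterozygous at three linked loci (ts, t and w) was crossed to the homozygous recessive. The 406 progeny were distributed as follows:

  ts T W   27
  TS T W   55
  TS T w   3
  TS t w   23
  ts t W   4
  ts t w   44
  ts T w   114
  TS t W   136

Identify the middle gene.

The two most frequent reciprocal classes, ts T w and TS t W, are the parental types, so the F1 was ts T w / TS t W.
The two rarest classes, TS T w and ts t W, are the double crossovers. Comparing them with the parentals, only the ts allele has switched, so ts is the middle locus and the order is w – ts – t.

ts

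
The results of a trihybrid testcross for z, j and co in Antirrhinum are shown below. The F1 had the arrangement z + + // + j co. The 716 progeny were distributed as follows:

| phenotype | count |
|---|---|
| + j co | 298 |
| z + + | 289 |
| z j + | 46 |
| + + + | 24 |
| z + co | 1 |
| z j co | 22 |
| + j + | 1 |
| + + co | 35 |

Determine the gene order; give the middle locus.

co

The two rarest classes, z + co and + j +, are the double crossovers. Comparing them with the parentals, only the co allele has switched, so co is the middle locus and the order is j – co – z.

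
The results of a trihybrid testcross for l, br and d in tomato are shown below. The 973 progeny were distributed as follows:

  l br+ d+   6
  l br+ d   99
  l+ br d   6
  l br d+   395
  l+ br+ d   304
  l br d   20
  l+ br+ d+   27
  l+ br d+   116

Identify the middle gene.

The two most frequent reciprocal classes, l+ br+ d and l br d+, are the parental types, so the F1 was l+ br+ d / l br d+.
The two rarest classes, l+ br d and l br+ d+, are the double crossovers. Comparing them with the parentals, only the br allele has switched, so br is the middle locus and the order is l – br – d.

br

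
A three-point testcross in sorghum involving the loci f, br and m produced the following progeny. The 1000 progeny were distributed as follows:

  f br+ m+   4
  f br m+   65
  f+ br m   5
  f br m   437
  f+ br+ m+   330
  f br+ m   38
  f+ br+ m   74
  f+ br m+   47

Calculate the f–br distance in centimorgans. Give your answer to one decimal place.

9.4 centimorgans

The two most frequent reciprocal classes, f+ br+ m+ and f br m, are the parental types, so the F1 was f+ br+ m+ / f br m.
The two rarest classes, f br+ m+ and f+ br m, are the double crossovers. Comparing them with the parentals, only the f allele has switched, so f is the middle locus and the order is br – f – m.
Crossovers in the br–f interval produce the single-crossover classes f+ br m+ and f br+ m (47 + 38 = 85) plus the double crossovers (9).
RF(br–f) = (85 + 9) / 1000 = 94/1000 = 0.0940 → 9.4 centimorgans.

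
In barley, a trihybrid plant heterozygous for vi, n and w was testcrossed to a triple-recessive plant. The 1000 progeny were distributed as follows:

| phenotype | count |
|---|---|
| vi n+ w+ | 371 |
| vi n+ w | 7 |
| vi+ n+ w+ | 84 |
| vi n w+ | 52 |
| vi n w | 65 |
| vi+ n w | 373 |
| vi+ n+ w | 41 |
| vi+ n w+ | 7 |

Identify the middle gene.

w

The two most frequent reciprocal classes, vi n+ w+ and vi+ n w, are the parental types, so the F1 was vi n+ w+ / vi+ n w.
The two rarest classes, vi n+ w and vi+ n w+, are the double crossovers. Comparing them with the parentals, only the w allele has switched, so w is the middle locus and the order is vi – w – n.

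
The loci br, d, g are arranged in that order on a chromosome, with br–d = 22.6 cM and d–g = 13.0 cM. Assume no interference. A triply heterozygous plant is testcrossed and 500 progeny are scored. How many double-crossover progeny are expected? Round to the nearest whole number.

15

Map distances give recombination frequencies of 0.226 and 0.130 for the two intervals.
With no interference, expected double-crossover frequency = 0.226 × 0.130 = 0.02938.
Expected number = 0.02938 × 500 = 14.69 ≈ 15.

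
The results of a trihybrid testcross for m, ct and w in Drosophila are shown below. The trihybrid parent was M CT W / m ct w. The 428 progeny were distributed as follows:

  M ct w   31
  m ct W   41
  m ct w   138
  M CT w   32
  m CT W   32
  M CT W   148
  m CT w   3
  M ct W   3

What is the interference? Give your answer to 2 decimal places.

0.53

The two rarest classes, M ct W and m CT w, are the double crossovers. Comparing them with the parentals, only the ct allele has switched, so ct is the middle locus and the order is m – ct – w.
m–ct: (63 + 6)/428 = 0.1612; ct–w: (73 + 6)/428 = 0.1846.
Expected DCO frequency = 0.1612 × 0.1846 ≈ 0.02976; observed = 6/428 ≈ 0.01402.
Coefficient of coincidence = 0.01402/0.02976 ≈ 0.47; interference = 1 − 0.47 = 0.53.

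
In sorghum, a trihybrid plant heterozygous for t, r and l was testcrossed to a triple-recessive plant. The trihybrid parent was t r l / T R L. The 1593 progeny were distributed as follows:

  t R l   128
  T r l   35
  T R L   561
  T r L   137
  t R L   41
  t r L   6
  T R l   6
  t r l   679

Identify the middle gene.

l

The two rarest classes, t r L and T R l, are the double crossovers. Comparing them with the parentals, only the l allele has switched, so l is the middle locus and the order is t – l – r.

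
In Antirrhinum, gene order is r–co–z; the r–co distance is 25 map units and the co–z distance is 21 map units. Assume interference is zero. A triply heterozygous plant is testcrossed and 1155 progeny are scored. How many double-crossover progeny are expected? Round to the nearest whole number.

Map distances give recombination frequencies of 0.250 and 0.210 for the two intervals.
With no interference, expected double-crossover frequency = 0.250 × 0.210 = 0.05250.
Expected number = 0.05250 × 1155 = 60.64 ≈ 61.

61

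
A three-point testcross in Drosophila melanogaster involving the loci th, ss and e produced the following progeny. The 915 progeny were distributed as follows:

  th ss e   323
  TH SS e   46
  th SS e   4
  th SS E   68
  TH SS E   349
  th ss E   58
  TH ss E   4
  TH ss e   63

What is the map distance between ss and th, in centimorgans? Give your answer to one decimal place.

15.2 centimorgans

The two most frequent reciprocal classes, TH SS E and th ss e, are the parental types, so the F1 was TH SS E / th ss e.
The two rarest classes, TH ss E and th SS e, are the double crossovers. Comparing them with the parentals, only the ss allele has switched, so ss is the middle locus and the order is th – ss – e.
Crossovers in the th–ss interval produce the single-crossover classes th SS E and TH ss e (68 + 63 = 131) plus the double crossovers (8).
RF(th–ss) = (131 + 8) / 915 = 139/915 = 0.1519 → 15.2 centimorgans.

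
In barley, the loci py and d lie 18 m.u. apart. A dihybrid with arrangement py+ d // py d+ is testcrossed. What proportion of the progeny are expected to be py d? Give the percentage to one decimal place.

A map distance of 18 m.u. corresponds to a recombination frequency of 0.180.
The F1 is py+ d / py d+, so py d is a recombinant gamete class with expected frequency r/2 = 0.180/2 = 0.0900.
That is 0.0900 = 9.0% of the progeny.

9.0%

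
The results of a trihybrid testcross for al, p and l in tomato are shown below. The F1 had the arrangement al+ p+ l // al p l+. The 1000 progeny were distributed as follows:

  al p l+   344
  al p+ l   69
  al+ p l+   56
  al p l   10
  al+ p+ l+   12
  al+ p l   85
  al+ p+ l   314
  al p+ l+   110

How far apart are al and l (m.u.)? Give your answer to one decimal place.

The two rarest classes, al+ p+ l+ and al p l, are the double crossovers. Comparing them with the parentals, only the l allele has switched, so l is the middle locus and the order is p – l – al.
Crossovers in the l–al interval produce the single-crossover classes al p+ l and al+ p l+ (69 + 56 = 125) plus the double crossovers (22).
RF(l–al) = (125 + 22) / 1000 = 147/1000 = 0.1470 → 14.7 m.u.

14.7 m.u.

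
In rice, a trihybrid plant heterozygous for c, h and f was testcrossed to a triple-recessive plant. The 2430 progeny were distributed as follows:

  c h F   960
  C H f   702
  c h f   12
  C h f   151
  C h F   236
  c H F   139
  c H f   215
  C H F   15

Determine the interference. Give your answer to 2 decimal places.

0.57

The two most frequent reciprocal classes, C H f and c h F, are the parental types, so the F1 was C H f / c h F.
The two rarest classes, C H F and c h f, are the double crossovers. Comparing them with the parentals, only the f allele has switched, so f is the middle locus and the order is h – f – c.
h–f: (290 + 27)/2430 = 0.1305; f–c: (451 + 27)/2430 = 0.1967.
Expected DCO frequency = 0.1305 × 0.1967 ≈ 0.02567; observed = 27/2430 ≈ 0.01111.
Coefficient of coincidence = 0.01111/0.02567 ≈ 0.43; interference = 1 − 0.43 = 0.57.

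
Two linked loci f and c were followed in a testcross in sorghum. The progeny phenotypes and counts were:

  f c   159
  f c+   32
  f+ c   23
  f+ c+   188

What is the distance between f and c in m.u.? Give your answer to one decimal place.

13.7 m.u.

The two most frequent classes, f+ c+ (188) and f c (159), are the parental types, so the F1 was f+ c+ / f c.
The recombinant classes are f+ c and f c+: 23 + 32 = 55.
Recombination frequency = 55/402 = 0.1368 ≈ 13.7%, i.e. 13.7 m.u.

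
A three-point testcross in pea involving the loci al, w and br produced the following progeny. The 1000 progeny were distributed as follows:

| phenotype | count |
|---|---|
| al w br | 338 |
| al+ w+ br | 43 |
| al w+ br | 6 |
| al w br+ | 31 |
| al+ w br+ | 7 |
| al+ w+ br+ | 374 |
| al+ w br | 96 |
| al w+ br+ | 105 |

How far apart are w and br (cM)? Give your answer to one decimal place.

8.7 cM

The two most frequent reciprocal classes, al+ w+ br+ and al w br, are the parental types, so the F1 was al+ w+ br+ / al w br.
The two rarest classes, al+ w br+ and al w+ br, are the double crossovers. Comparing them with the parentals, only the w allele has switched, so w is the middle locus and the order is br – w – al.
Crossovers in the br–w interval produce the single-crossover classes al+ w+ br and al w br+ (43 + 31 = 74) plus the double crossovers (13).
RF(br–w) = (74 + 13) / 1000 = 87/1000 = 0.0870 → 8.7 cM.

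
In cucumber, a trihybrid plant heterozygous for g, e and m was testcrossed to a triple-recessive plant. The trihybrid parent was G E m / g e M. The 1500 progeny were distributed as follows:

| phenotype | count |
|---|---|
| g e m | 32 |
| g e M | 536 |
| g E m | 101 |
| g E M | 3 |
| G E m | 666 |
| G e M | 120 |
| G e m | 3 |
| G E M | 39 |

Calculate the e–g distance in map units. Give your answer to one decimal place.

15.1 map units

The two rarest classes, G e m and g E M, are the double crossovers. Comparing them with the parentals, only the e allele has switched, so e is the middle locus and the order is g – e – m.
Crossovers in the g–e interval produce the single-crossover classes g E m and G e M (101 + 120 = 221) plus the double crossovers (6).
RF(g–e) = (221 + 6) / 1500 = 227/1500 = 0.1513 → 15.1 map units.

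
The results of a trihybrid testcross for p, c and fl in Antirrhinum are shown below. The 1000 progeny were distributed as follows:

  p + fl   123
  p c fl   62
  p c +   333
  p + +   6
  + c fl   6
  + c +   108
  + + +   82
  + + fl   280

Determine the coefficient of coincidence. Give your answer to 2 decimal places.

The two most frequent reciprocal classes, p c + and + + fl, are the parental types, so the F1 was p c + / + + fl.
The two rarest classes, p + + and + c fl, are the double crossovers. Comparing them with the parentals, only the c allele has switched, so c is the middle locus and the order is p – c – fl.
p–c: (231 + 12)/1000 = 0.2430; c–fl: (144 + 12)/1000 = 0.1560.
Expected DCO frequency = 0.2430 × 0.1560 ≈ 0.03791; observed = 12/1000 ≈ 0.01200.
Coefficient of coincidence = 0.01200/0.03791 ≈ 0.32.

0.32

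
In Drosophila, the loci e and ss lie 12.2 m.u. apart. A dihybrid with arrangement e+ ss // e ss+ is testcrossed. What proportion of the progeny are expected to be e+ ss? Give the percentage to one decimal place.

A map distance of 12.2 m.u. corresponds to a recombination frequency of 0.122.
The F1 is e+ ss / e ss+, so e+ ss is a parental gamete class with expected frequency (1 − r)/2 = 0.878/2 = 0.4390.
That is 0.4390 = 43.9% of the progeny.

43.9%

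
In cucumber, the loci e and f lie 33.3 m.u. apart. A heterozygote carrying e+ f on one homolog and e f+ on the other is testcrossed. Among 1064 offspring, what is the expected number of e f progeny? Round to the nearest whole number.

A map distance of 33.3 m.u. corresponds to a recombination frequency of 0.333.
The F1 is e+ f / e f+, so e f is a recombinant gamete class with expected frequency r/2 = 0.333/2 = 0.1665.
Expected number = 0.1665 × 1064 = 177.16 ≈ 177.

177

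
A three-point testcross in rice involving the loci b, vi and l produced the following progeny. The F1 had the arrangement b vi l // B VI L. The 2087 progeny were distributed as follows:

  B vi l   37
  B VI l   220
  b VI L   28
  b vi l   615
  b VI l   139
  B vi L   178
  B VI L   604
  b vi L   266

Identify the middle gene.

The two rarest classes, B vi l and b VI L, are the double crossovers. Comparing them with the parentals, only the b allele has switched, so b is the middle locus and the order is l – b – vi.

b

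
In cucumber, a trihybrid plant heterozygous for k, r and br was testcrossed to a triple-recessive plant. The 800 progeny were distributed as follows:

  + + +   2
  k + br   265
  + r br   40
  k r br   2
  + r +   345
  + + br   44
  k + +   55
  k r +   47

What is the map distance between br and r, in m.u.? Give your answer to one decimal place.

12.4 m.u.

The two most frequent reciprocal classes, + r + and k + br, are the parental types, so the F1 was + r + / k + br.
The two rarest classes, + + + and k r br, are the double crossovers. Comparing them with the parentals, only the r allele has switched, so r is the middle locus and the order is br – r – k.
Crossovers in the br–r interval produce the single-crossover classes + r br and k + + (40 + 55 = 95) plus the double crossovers (4).
RF(br–r) = (95 + 4) / 800 = 99/800 = 0.1237 → 12.4 m.u.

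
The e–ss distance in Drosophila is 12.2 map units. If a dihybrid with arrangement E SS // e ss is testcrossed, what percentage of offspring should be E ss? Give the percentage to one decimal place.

A map distance of 12.2 map units corresponds to a recombination frequency of 0.122.
The F1 is E SS / e ss, so E ss is a recombinant gamete class with expected frequency r/2 = 0.122/2 = 0.0610.
That is 0.0610 = 6.1% of the progeny.

6.1%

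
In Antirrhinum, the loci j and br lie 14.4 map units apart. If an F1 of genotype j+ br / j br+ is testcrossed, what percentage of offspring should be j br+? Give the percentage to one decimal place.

42.8%

A map distance of 14.4 map units corresponds to a recombination frequency of 0.144.
The F1 is j+ br / j br+, so j br+ is a parental gamete class with expected frequency (1 − r)/2 = 0.856/2 = 0.4280.
That is 0.4280 = 42.8% of the progeny.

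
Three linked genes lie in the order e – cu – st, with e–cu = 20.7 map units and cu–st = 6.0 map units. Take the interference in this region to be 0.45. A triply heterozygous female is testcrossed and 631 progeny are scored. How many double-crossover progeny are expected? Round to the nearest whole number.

4

Map distances give recombination frequencies of 0.207 and 0.060 for the two intervals.
With interference 0.45 (so coincidence = 0.55), expected double-crossover frequency = 0.207 × 0.060 × 0.55 = 0.00683.
Expected number = 0.00683 × 631 = 4.31 ≈ 4.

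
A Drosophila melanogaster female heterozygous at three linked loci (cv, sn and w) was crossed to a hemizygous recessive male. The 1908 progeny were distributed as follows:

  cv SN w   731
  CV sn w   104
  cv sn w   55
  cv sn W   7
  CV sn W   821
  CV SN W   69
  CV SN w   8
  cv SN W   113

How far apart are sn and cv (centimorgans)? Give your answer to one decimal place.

7.3 centimorgans

The two most frequent reciprocal classes, CV sn W and cv SN w, are the parental types, so the F1 was CV sn W / cv SN w.
The two rarest classes, cv sn W and CV SN w, are the double crossovers. Comparing them with the parentals, only the cv allele has switched, so cv is the middle locus and the order is w – cv – sn.
Crossovers in the cv–sn interval produce the single-crossover classes CV SN W and cv sn w (69 + 55 = 124) plus the double crossovers (15).
RF(cv–sn) = (124 + 15) / 1908 = 139/1908 = 0.0729 → 7.3 centimorgans.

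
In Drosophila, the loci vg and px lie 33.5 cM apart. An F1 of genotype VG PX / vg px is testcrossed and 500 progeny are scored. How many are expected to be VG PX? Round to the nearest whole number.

A map distance of 33.5 cM corresponds to a recombination frequency of 0.335.
The F1 is VG PX / vg px, so VG PX is a parental gamete class with expected frequency (1 − r)/2 = 0.665/2 = 0.3325.
Expected number = 0.3325 × 500 = 166.25 ≈ 166.

166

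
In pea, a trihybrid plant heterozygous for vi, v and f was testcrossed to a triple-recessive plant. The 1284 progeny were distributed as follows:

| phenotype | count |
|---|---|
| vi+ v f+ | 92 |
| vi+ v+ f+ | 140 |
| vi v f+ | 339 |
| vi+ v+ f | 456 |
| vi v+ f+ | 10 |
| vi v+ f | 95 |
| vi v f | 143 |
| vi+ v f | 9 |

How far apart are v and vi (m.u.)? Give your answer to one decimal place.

The two most frequent reciprocal classes, vi+ v+ f and vi v f+, are the parental types, so the F1 was vi+ v+ f / vi v f+.
The two rarest classes, vi+ v f and vi v+ f+, are the double crossovers. Comparing them with the parentals, only the v allele has switched, so v is the middle locus and the order is vi – v – f.
Crossovers in the vi–v interval produce the single-crossover classes vi v+ f and vi+ v f+ (95 + 92 = 187) plus the double crossovers (19).
RF(vi–v) = (187 + 19) / 1284 = 206/1284 = 0.1604 → 16.0 m.u.

16.0 m.u.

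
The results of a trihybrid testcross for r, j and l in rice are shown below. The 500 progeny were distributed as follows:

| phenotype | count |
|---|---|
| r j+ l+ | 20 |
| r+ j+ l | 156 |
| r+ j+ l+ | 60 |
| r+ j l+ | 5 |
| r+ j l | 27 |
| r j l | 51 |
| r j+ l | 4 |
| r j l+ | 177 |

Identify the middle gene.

The two most frequent reciprocal classes, r+ j+ l and r j l+, are the parental types, so the F1 was r+ j+ l / r j l+.
The two rarest classes, r j+ l and r+ j l+, are the double crossovers. Comparing them with the parentals, only the r allele has switched, so r is the middle locus and the order is l – r – j.

r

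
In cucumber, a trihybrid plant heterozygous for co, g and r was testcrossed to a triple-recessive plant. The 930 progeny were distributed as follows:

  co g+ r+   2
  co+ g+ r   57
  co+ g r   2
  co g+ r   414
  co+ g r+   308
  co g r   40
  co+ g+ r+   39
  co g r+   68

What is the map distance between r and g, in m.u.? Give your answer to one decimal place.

8.9 m.u.

The two most frequent reciprocal classes, co+ g r+ and co g+ r, are the parental types, so the F1 was co+ g r+ / co g+ r.
The two rarest classes, co+ g r and co g+ r+, are the double crossovers. Comparing them with the parentals, only the r allele has switched, so r is the middle locus and the order is co – r – g.
Crossovers in the r–g interval produce the single-crossover classes co+ g+ r+ and co g r (39 + 40 = 79) plus the double crossovers (4).
RF(r–g) = (79 + 4) / 930 = 83/930 = 0.0892 → 8.9 m.u.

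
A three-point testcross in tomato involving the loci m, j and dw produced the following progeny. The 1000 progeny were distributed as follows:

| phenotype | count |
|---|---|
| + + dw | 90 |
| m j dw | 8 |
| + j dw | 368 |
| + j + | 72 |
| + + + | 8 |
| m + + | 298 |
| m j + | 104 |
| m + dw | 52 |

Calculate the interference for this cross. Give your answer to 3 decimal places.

0.456

The two most frequent reciprocal classes, + j dw and m + +, are the parental types, so the F1 was + j dw / m + +.
The two rarest classes, m j dw and + + +, are the double crossovers. Comparing them with the parentals, only the m allele has switched, so m is the middle locus and the order is dw – m – j.
dw–m: (124 + 16)/1000 = 0.1400; m–j: (194 + 16)/1000 = 0.2100.
Expected DCO frequency = 0.1400 × 0.2100 ≈ 0.02940; observed = 16/1000 ≈ 0.01600.
Coefficient of coincidence = 0.01600/0.02940 ≈ 0.544; interference = 1 − 0.544 = 0.456.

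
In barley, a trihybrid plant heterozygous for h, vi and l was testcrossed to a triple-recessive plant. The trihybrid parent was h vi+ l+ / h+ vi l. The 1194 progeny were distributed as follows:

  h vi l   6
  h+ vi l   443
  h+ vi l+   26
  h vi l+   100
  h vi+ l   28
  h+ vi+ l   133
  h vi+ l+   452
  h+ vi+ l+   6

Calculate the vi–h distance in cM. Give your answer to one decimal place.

The two rarest classes, h+ vi+ l+ and h vi l, are the double crossovers. Comparing them with the parentals, only the h allele has switched, so h is the middle locus and the order is vi – h – l.
Crossovers in the vi–h interval produce the single-crossover classes h vi l+ and h+ vi+ l (100 + 133 = 233) plus the double crossovers (12).
RF(vi–h) = (233 + 12) / 1194 = 245/1194 = 0.2052 → 20.5 cM.

20.5 cM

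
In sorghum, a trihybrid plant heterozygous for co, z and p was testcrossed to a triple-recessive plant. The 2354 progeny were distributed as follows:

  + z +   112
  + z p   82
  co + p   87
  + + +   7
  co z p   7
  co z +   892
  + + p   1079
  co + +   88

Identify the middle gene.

p

The two most frequent reciprocal classes, co z + and + + p, are the parental types, so the F1 was co z + / + + p.
The two rarest classes, co z p and + + +, are the double crossovers. Comparing them with the parentals, only the p allele has switched, so p is the middle locus and the order is co – p – z.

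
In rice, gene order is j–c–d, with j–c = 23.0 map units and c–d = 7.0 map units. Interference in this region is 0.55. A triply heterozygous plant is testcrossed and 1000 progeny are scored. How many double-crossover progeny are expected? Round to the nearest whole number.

Map distances give recombination frequencies of 0.230 and 0.070 for the two intervals.
With interference 0.55 (so coincidence = 0.45), expected double-crossover frequency = 0.230 × 0.070 × 0.45 = 0.00725.
Expected number = 0.00725 × 1000 = 7.25 ≈ 7.

7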